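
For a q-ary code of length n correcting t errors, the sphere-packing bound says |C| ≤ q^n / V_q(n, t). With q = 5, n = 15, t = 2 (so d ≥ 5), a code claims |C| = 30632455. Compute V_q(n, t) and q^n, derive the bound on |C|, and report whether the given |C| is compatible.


V_q(n, t) = 1741, q^n = 30517578125, Hamming bound = 17528764, |C| = 30632455 > bound (violated).

Step 1: Compute V_q(n, t) = Σ_{j=0}^2 C(n, j) (q−1)^j.
  j = 0: C(15,0)·(4)^0 = 1·1 = 1.
  j = 1: C(15,1)·(4)^1 = 15·4 = 60.
  j = 2: C(15,2)·(4)^2 = 105·16 = 1680.
  V_q(n, t) = 1 + 60 + 1680 = 1741.
Step 2: q^n = 5^15 = 30517578125.
Step 3: Hamming bound ⌊q^n / V_q(n,t)⌋ = ⌊30517578125/1741⌋ = 17528764.
Step 4: Compare |C| = 30632455 to 17528764: violated.
The claimed |C| lies above the Hamming bound, so no 5-ary code of length 15 with d ≥ 5 can have 30632455 codewords.


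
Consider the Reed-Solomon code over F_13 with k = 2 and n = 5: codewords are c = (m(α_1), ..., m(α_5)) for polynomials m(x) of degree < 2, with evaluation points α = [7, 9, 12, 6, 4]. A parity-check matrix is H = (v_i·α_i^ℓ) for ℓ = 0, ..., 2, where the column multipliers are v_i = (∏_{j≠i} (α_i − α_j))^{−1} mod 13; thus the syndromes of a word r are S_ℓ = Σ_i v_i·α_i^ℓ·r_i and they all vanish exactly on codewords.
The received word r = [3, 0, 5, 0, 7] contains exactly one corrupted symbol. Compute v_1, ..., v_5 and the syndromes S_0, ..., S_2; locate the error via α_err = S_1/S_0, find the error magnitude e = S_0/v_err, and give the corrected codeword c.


S = (4, 10, 12), error at position 2, error magnitude e = 4, c = [3, 9, 5, 0, 7].

Step 1: column multipliers v_i = (∏_{j≠i}(α_i − α_j))^{−1} mod 13.
  i = 1 (α = 7): (7−9)(7−12)(7−6)(7−4) = (−2)·(−5)·1·3 = 30 ≡ 4, so v_1 = 4^{−1} = 10 (mod 13).
  i = 2 (α = 9): (9−7)(9−12)(9−6)(9−4) = 2·(−3)·3·5 = −90 ≡ 1, so v_2 = 1^{−1} = 1 (mod 13).
  i = 3 (α = 12): (12−7)(12−9)(12−6)(12−4) = 5·3·6·8 = 720 ≡ 5, so v_3 = 5^{−1} = 8 (mod 13).
  i = 4 (α = 6): (6−7)(6−9)(6−12)(6−4) = (−1)·(−3)·(−6)·2 = −36 ≡ 3, so v_4 = 3^{−1} = 9 (mod 13).
  i = 5 (α = 4): (4−7)(4−9)(4−12)(4−6) = (−3)·(−5)·(−8)·(−2) = 240 ≡ 6, so v_5 = 6^{−1} = 11 (mod 13).
  v = [10, 1, 8, 9, 11].
Step 2: syndromes of r = [3, 0, 5, 0, 7] (all sums mod 13).
  S_0 = Σ v_i r_i = 10·3 + 1·0 + 8·5 + 9·0 + 11·7 = 147 ≡ 4.
  S_1 = Σ v_i α_i r_i = 10·7·3 + 1·9·0 + 8·12·5 + 9·6·0 + 11·4·7 = 998 ≡ 10.
  α_i^2 mod 13 = [10, 3, 1, 10, 3].
  S_2 = Σ v_i α_i^2 r_i = 10·10·3 + 1·3·0 + 8·1·5 + 9·10·0 + 11·3·7 = 571 ≡ 12.
  S = (4, 10, 12) ≠ 0, so r is not a codeword (an error is present).
Step 3: locate the error. For a single error e at position i, S_ℓ = v_i·e·α_i^ℓ, so α_err = S_1/S_0.
  S_0^{−1} = 4^{−1} = 10 (mod 13), so α_err = 10·10 = 100 ≡ 9 = α_2. Error position i = 2.
  Consistency check: S_2/S_1 = 12·4 = 48 ≡ 9 = α_err ✓ (single-error assumption holds).
Step 4: error magnitude e = S_0/v_2 = S_0·∏_{j≠2}(α_2 − α_j) = 4·1 = 4 ≡ 4 (mod 13).
Step 5: correct position 2: c_2 = r_2 − e = 0 − 4 ≡ 9 (mod 13). Hence c = [3, 9, 5, 0, 7].
  Check: interpolating c through the α_i gives m(x) = 8 + 3·x (degree < 2) with m(α_i) = c_i for every i, so c is indeed a codeword.


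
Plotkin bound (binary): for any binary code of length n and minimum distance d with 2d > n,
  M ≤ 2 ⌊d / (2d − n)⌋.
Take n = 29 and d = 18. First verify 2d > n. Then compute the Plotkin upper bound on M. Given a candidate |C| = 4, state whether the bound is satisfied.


Plotkin bound M ≤ 4; given |C| = 4 ≤ bound (satisfied).

Check applicability: 2d = 36, n = 29.
2d − n = 7 > 0, so Plotkin applies.
Compute d/(2d−n) = 18/7 ≈ 2.5714.
⌊d/(2d−n)⌋ = 2.
Plotkin bound: M ≤ 2·2 = 4.
Given |C| = 4, check: satisfied.
This |C| is at the Plotkin bound.


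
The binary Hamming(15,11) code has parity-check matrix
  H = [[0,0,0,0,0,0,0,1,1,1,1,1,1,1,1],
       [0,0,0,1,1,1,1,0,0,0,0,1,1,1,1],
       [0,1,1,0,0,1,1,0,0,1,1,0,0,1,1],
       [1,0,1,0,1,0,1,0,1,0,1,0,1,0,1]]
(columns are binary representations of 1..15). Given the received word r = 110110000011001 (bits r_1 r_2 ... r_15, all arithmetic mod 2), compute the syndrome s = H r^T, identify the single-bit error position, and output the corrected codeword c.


s = (1, 0, 1, 0)^T, error position = 10, corrected codeword c = 110110000111001

Compute s = H r^T mod 2 one row at a time:
  s_1 = 0 + 0 + 0 + 1 + 1 + 0 + 0 + 1 = 3 ≡ 1 (mod 2).
  s_2 = 1 + 1 + 0 + 0 + 1 + 0 + 0 + 1 = 4 ≡ 0 (mod 2).
  s_3 = 1 + 0 + 0 + 0 + 0 + 1 + 0 + 1 = 3 ≡ 1 (mod 2).
  s_4 = 1 + 0 + 1 + 0 + 0 + 1 + 0 + 1 = 4 ≡ 0 (mod 2).
s = (1, 0, 1, 0)^T — this equals column 10 of H (binary 1010), so error is at position 10.
Correct: flip bit 10 of r = 110110000011001 to get c = 110110000111001.


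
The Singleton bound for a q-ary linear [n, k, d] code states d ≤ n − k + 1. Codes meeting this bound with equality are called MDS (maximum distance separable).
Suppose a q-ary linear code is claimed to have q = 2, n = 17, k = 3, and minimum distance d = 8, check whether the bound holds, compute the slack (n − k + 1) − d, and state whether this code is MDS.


Singleton RHS = n − k + 1 = 15, slack = 7, bound satisfied, not MDS.

Singleton bound: d ≤ n − k + 1.
Here n = 17, k = 3, so n − k + 1 = 15.
Given d = 8, check d ≤ 15: YES.
Slack = (n − k + 1) − d = 7.
The code is NOT MDS (slack = 7 > 0).
Description: the claimed parameters are [17, 3, 8]_2; such a code would be non-MDS.


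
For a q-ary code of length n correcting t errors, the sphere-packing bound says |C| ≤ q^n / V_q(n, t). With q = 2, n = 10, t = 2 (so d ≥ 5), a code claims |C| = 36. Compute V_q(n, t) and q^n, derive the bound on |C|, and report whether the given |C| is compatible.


V_q(n, t) = 56, q^n = 1024, Hamming bound = 18, |C| = 36 > bound (violated).

Step 1: Compute V_q(n, t) = Σ_{j=0}^2 C(n, j) (q−1)^j.
  j = 0: C(10,0)·(1)^0 = 1·1 = 1.
  j = 1: C(10,1)·(1)^1 = 10·1 = 10.
  j = 2: C(10,2)·(1)^2 = 45·1 = 45.
  V_q(n, t) = 1 + 10 + 45 = 56.
Step 2: q^n = 2^10 = 1024.
Step 3: Hamming bound ⌊q^n / V_q(n,t)⌋ = ⌊1024/56⌋ = 18.
Step 4: Compare |C| = 36 to 18: violated.
The claimed |C| lies above the Hamming bound, so no 2-ary code of length 10 with d ≥ 5 can have 36 codewords.


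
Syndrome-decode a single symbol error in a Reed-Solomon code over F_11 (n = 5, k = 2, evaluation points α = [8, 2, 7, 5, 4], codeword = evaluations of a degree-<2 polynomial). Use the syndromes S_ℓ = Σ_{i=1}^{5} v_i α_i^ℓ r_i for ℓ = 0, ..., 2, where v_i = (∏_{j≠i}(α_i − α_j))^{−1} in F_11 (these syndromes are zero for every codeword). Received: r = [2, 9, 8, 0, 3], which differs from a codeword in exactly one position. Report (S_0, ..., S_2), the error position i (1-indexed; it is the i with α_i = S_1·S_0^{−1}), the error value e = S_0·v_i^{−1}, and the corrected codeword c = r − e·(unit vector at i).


S = (1, 7, 5), error at position 3, error magnitude e = 3, c = [2, 9, 5, 0, 3].

Step 1: column multipliers v_i = (∏_{j≠i}(α_i − α_j))^{−1} mod 11.
  i = 1 (α = 8): (8−2)(8−7)(8−5)(8−4) = 6·1·3·4 = 72 ≡ 6, so v_1 = 6^{−1} = 2 (mod 11).
  i = 2 (α = 2): (2−8)(2−7)(2−5)(2−4) = (−6)·(−5)·(−3)·(−2) = 180 ≡ 4, so v_2 = 4^{−1} = 3 (mod 11).
  i = 3 (α = 7): (7−8)(7−2)(7−5)(7−4) = (−1)·5·2·3 = −30 ≡ 3, so v_3 = 3^{−1} = 4 (mod 11).
  i = 4 (α = 5): (5−8)(5−2)(5−7)(5−4) = (−3)·3·(−2)·1 = 18 ≡ 7, so v_4 = 7^{−1} = 8 (mod 11).
  i = 5 (α = 4): (4−8)(4−2)(4−7)(4−5) = (−4)·2·(−3)·(−1) = −24 ≡ 9, so v_5 = 9^{−1} = 5 (mod 11).
  v = [2, 3, 4, 8, 5].
Step 2: syndromes of r = [2, 9, 8, 0, 3] (all sums mod 11).
  S_0 = Σ v_i r_i = 2·2 + 3·9 + 4·8 + 8·0 + 5·3 = 78 ≡ 1.
  S_1 = Σ v_i α_i r_i = 2·8·2 + 3·2·9 + 4·7·8 + 8·5·0 + 5·4·3 = 370 ≡ 7.
  α_i^2 mod 11 = [9, 4, 5, 3, 5].
  S_2 = Σ v_i α_i^2 r_i = 2·9·2 + 3·4·9 + 4·5·8 + 8·3·0 + 5·5·3 = 379 ≡ 5.
  S = (1, 7, 5) ≠ 0, so r is not a codeword (an error is present).
Step 3: locate the error. For a single error e at position i, S_ℓ = v_i·e·α_i^ℓ, so α_err = S_1/S_0.
  S_0^{−1} = 1^{−1} = 1 (mod 11), so α_err = 7·1 = 7 ≡ 7 = α_3. Error position i = 3.
  Consistency check: S_2/S_1 = 5·8 = 40 ≡ 7 = α_err ✓ (single-error assumption holds).
Step 4: error magnitude e = S_0/v_3 = S_0·∏_{j≠3}(α_3 − α_j) = 1·3 = 3 ≡ 3 (mod 11).
Step 5: correct position 3: c_3 = r_3 − e = 8 − 3 ≡ 5 (mod 11). Hence c = [2, 9, 5, 0, 3].
  Check: interpolating c through the α_i gives m(x) = 4 + 8·x (degree < 2) with m(α_i) = c_i for every i, so c is indeed a codeword.


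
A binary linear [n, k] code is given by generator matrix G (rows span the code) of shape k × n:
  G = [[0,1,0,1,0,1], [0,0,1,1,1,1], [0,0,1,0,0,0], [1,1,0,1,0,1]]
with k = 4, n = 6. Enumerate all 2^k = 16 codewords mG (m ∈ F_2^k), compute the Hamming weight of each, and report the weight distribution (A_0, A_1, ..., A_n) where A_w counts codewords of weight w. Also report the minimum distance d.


Weight distribution: A_0 = 1, A_1 = 2, A_2 = 2, A_3 = 4, A_4 = 5, A_5 = 2. Minimum distance d = 1.

Enumerate all 2^4 = 16 messages m ∈ F_2^4.
For each, compute codeword c = mG in F_2^6, then tally its weight.
  m = 0000 → c = 000000, weight = 0.
  m = 1000 → c = 010101, weight = 3.
  m = 0100 → c = 001111, weight = 4.
  m = 1100 → c = 011010, weight = 3.
  m = 0010 → c = 001000, weight = 1.
  m = 1010 → c = 011101, weight = 4.
  m = 0110 → c = 000111, weight = 3.
  m = 1110 → c = 010010, weight = 2.
  m = 0001 → c = 110101, weight = 4.
  m = 1001 → c = 100000, weight = 1.
  m = 0101 → c = 111010, weight = 4.
  m = 1101 → c = 101111, weight = 5.
  m = 0011 → c = 111101, weight = 5.
  m = 1011 → c = 101000, weight = 2.
  m = 0111 → c = 110010, weight = 3.
  m = 1111 → c = 100111, weight = 4.
Tally weights:
  weight 0: 1 codewords.
  weight 1: 2 codewords.
  weight 2: 2 codewords.
  weight 3: 4 codewords.
  weight 4: 5 codewords.
  weight 5: 2 codewords.
Minimum distance d = smallest w > 0 with A_w > 0 = 1.
Sanity: Σ A_w = 16 = 2^4 = 16 ✓.


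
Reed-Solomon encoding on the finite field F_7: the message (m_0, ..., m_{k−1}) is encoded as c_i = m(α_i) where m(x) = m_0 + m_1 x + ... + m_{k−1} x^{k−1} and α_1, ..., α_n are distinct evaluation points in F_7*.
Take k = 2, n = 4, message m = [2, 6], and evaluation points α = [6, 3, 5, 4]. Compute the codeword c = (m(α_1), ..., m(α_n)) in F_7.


c = [3, 6, 4, 5]

Message polynomial: m(x) = 2 + 6·x (mod 7).
For each evaluation point α_i, compute m(α_i) mod 7:
  α_1 = 6: Horner steps 6 → 3, so m(6) = 3.
  α_2 = 3: Horner steps 6 → 6, so m(3) = 6.
  α_3 = 5: Horner steps 6 → 4, so m(5) = 4.
  α_4 = 4: Horner steps 6 → 5, so m(4) = 5.
Codeword c = [3, 6, 4, 5] ∈ F_7^4.


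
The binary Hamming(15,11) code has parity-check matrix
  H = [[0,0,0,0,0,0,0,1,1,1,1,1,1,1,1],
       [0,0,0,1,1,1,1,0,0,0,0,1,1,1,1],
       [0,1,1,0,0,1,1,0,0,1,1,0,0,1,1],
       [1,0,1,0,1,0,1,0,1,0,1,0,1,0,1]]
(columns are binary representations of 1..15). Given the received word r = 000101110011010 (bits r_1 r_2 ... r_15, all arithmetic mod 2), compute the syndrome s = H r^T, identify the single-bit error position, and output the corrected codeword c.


s = (0, 1, 0, 0)^T, error position = 4, corrected codeword c = 000001110011010

Compute s = H r^T mod 2 one row at a time:
  s_1 = 1 + 0 + 0 + 1 + 1 + 0 + 1 + 0 = 4 ≡ 0 (mod 2).
  s_2 = 1 + 0 + 1 + 1 + 1 + 0 + 1 + 0 = 5 ≡ 1 (mod 2).
  s_3 = 0 + 0 + 1 + 1 + 0 + 1 + 1 + 0 = 4 ≡ 0 (mod 2).
  s_4 = 0 + 0 + 0 + 1 + 0 + 1 + 0 + 0 = 2 ≡ 0 (mod 2).
s = (0, 1, 0, 0)^T — this equals column 4 of H (binary 0100), so error is at position 4.
Correct: flip bit 4 of r = 000101110011010 to get c = 000001110011010.


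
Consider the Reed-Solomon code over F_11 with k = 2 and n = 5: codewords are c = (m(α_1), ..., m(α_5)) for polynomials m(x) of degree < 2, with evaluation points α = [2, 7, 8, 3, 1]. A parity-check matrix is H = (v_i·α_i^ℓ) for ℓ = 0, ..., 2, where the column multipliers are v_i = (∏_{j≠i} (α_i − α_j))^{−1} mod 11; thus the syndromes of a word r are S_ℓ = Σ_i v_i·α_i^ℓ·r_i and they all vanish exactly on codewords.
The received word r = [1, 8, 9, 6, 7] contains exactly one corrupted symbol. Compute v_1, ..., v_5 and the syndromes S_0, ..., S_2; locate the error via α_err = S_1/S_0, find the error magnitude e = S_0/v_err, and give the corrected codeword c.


S = (4, 6, 9), error at position 2, error magnitude e = 4, c = [1, 4, 9, 6, 7].

Step 1: column multipliers v_i = (∏_{j≠i}(α_i − α_j))^{−1} mod 11.
  i = 1 (α = 2): (2−7)(2−8)(2−3)(2−1) = (−5)·(−6)·(−1)·1 = −30 ≡ 3, so v_1 = 3^{−1} = 4 (mod 11).
  i = 2 (α = 7): (7−2)(7−8)(7−3)(7−1) = 5·(−1)·4·6 = −120 ≡ 1, so v_2 = 1^{−1} = 1 (mod 11).
  i = 3 (α = 8): (8−2)(8−7)(8−3)(8−1) = 6·1·5·7 = 210 ≡ 1, so v_3 = 1^{−1} = 1 (mod 11).
  i = 4 (α = 3): (3−2)(3−7)(3−8)(3−1) = 1·(−4)·(−5)·2 = 40 ≡ 7, so v_4 = 7^{−1} = 8 (mod 11).
  i = 5 (α = 1): (1−2)(1−7)(1−8)(1−3) = (−1)·(−6)·(−7)·(−2) = 84 ≡ 7, so v_5 = 7^{−1} = 8 (mod 11).
  v = [4, 1, 1, 8, 8].
Step 2: syndromes of r = [1, 8, 9, 6, 7] (all sums mod 11).
  S_0 = Σ v_i r_i = 4·1 + 1·8 + 1·9 + 8·6 + 8·7 = 125 ≡ 4.
  S_1 = Σ v_i α_i r_i = 4·2·1 + 1·7·8 + 1·8·9 + 8·3·6 + 8·1·7 = 336 ≡ 6.
  α_i^2 mod 11 = [4, 5, 9, 9, 1].
  S_2 = Σ v_i α_i^2 r_i = 4·4·1 + 1·5·8 + 1·9·9 + 8·9·6 + 8·1·7 = 625 ≡ 9.
  S = (4, 6, 9) ≠ 0, so r is not a codeword (an error is present).
Step 3: locate the error. For a single error e at position i, S_ℓ = v_i·e·α_i^ℓ, so α_err = S_1/S_0.
  S_0^{−1} = 4^{−1} = 3 (mod 11), so α_err = 6·3 = 18 ≡ 7 = α_2. Error position i = 2.
  Consistency check: S_2/S_1 = 9·2 = 18 ≡ 7 = α_err ✓ (single-error assumption holds).
Step 4: error magnitude e = S_0/v_2 = S_0·∏_{j≠2}(α_2 − α_j) = 4·1 = 4 ≡ 4 (mod 11).
Step 5: correct position 2: c_2 = r_2 − e = 8 − 4 ≡ 4 (mod 11). Hence c = [1, 4, 9, 6, 7].
  Check: interpolating c through the α_i gives m(x) = 2 + 5·x (degree < 2) with m(α_i) = c_i for every i, so c is indeed a codeword.


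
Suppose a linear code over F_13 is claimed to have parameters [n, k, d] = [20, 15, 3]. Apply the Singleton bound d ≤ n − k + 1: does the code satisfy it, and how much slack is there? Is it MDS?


Singleton RHS = n − k + 1 = 6, slack = 3, bound satisfied, not MDS.

Singleton bound: d ≤ n − k + 1.
Here n = 20, k = 15, so n − k + 1 = 6.
Given d = 3, check d ≤ 6: YES.
Slack = (n − k + 1) − d = 3.
The code is NOT MDS (slack = 3 > 0).
Description: the claimed parameters are [20, 15, 3]_13; such a code would be non-MDS.


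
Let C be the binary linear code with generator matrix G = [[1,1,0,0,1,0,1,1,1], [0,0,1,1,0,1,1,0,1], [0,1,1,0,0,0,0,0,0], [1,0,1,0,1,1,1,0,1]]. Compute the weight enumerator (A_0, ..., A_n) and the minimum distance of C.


Weight distribution: A_0 = 1, A_2 = 2, A_3 = 1, A_4 = 1, A_5 = 6, A_6 = 4, A_7 = 1. Minimum distance d = 2.

Enumerate all 2^4 = 16 messages m ∈ F_2^4.
For each, compute codeword c = mG in F_2^9, then tally its weight.
  m = 0000 → c = 000000000, weight = 0.
  m = 1000 → c = 110010111, weight = 6.
  m = 0100 → c = 001101101, weight = 5.
  m = 1100 → c = 111111010, weight = 7.
  m = 0010 → c = 011000000, weight = 2.
  m = 1010 → c = 101010111, weight = 6.
  m = 0110 → c = 010101101, weight = 5.
  m = 1110 → c = 100111010, weight = 5.
  m = 0001 → c = 101011101, weight = 6.
  m = 1001 → c = 011001010, weight = 4.
  m = 0101 → c = 100110000, weight = 3.
  m = 1101 → c = 010100111, weight = 5.
  m = 0011 → c = 110011101, weight = 6.
  m = 1011 → c = 000001010, weight = 2.
  m = 0111 → c = 111110000, weight = 5.
  m = 1111 → c = 001100111, weight = 5.
Tally weights:
  weight 0: 1 codewords.
  weight 2: 2 codewords.
  weight 3: 1 codewords.
  weight 4: 1 codewords.
  weight 5: 6 codewords.
  weight 6: 4 codewords.
  weight 7: 1 codewords.
Minimum distance d = smallest w > 0 with A_w > 0 = 2.
Sanity: Σ A_w = 16 = 2^4 = 16 ✓.


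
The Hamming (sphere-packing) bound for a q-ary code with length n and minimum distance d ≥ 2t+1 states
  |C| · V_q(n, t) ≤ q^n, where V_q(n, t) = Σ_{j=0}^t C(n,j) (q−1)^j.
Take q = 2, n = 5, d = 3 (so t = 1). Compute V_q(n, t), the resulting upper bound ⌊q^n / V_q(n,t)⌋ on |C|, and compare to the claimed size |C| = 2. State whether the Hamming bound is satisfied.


V_q(n, t) = 6, q^n = 32, Hamming bound = 5, |C| = 2 ≤ bound (satisfied).

Step 1: Compute V_q(n, t) = Σ_{j=0}^1 C(n, j) (q−1)^j.
  j = 0: C(5,0)·(1)^0 = 1·1 = 1.
  j = 1: C(5,1)·(1)^1 = 5·1 = 5.
  V_q(n, t) = 1 + 5 = 6.
Step 2: q^n = 2^5 = 32.
Step 3: Hamming bound ⌊q^n / V_q(n,t)⌋ = ⌊32/6⌋ = 5.
Step 4: Compare |C| = 2 to 5: satisfied.
The claimed |C| lies below the Hamming bound.


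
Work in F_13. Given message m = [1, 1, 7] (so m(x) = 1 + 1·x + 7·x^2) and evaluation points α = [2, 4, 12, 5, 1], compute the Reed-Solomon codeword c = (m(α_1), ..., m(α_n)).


c = [5, 0, 7, 12, 9]

Message polynomial: m(x) = 1 + 1·x + 7·x^2 (mod 13).
For each evaluation point α_i, compute m(α_i) mod 13:
  α_1 = 2: Horner steps 7 → 2 → 5, so m(2) = 5.
  α_2 = 4: Horner steps 7 → 3 → 0, so m(4) = 0.
  α_3 = 12: Horner steps 7 → 7 → 7, so m(12) = 7.
  α_4 = 5: Horner steps 7 → 10 → 12, so m(5) = 12.
  α_5 = 1: Horner steps 7 → 8 → 9, so m(1) = 9.
Codeword c = [5, 0, 7, 12, 9] ∈ F_13^5.


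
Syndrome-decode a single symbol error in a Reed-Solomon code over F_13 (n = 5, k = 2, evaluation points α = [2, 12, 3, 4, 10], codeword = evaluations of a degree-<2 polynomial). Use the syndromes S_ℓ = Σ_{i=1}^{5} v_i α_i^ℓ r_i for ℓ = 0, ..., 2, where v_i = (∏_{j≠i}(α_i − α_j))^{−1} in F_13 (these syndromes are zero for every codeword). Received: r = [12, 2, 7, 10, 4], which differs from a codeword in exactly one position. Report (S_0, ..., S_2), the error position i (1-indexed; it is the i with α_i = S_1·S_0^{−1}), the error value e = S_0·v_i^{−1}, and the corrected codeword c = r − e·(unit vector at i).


S = (11, 7, 8), error at position 3, error magnitude e = 9, c = [12, 2, 11, 10, 4].

Step 1: column multipliers v_i = (∏_{j≠i}(α_i − α_j))^{−1} mod 13.
  i = 1 (α = 2): (2−12)(2−3)(2−4)(2−10) = (−10)·(−1)·(−2)·(−8) = 160 ≡ 4, so v_1 = 4^{−1} = 10 (mod 13).
  i = 2 (α = 12): (12−2)(12−3)(12−4)(12−10) = 10·9·8·2 = 1440 ≡ 10, so v_2 = 10^{−1} = 4 (mod 13).
  i = 3 (α = 3): (3−2)(3−12)(3−4)(3−10) = 1·(−9)·(−1)·(−7) = −63 ≡ 2, so v_3 = 2^{−1} = 7 (mod 13).
  i = 4 (α = 4): (4−2)(4−12)(4−3)(4−10) = 2·(−8)·1·(−6) = 96 ≡ 5, so v_4 = 5^{−1} = 8 (mod 13).
  i = 5 (α = 10): (10−2)(10−12)(10−3)(10−4) = 8·(−2)·7·6 = −672 ≡ 4, so v_5 = 4^{−1} = 10 (mod 13).
  v = [10, 4, 7, 8, 10].
Step 2: syndromes of r = [12, 2, 7, 10, 4] (all sums mod 13).
  S_0 = Σ v_i r_i = 10·12 + 4·2 + 7·7 + 8·10 + 10·4 = 297 ≡ 11.
  S_1 = Σ v_i α_i r_i = 10·2·12 + 4·12·2 + 7·3·7 + 8·4·10 + 10·10·4 = 1203 ≡ 7.
  α_i^2 mod 13 = [4, 1, 9, 3, 9].
  S_2 = Σ v_i α_i^2 r_i = 10·4·12 + 4·1·2 + 7·9·7 + 8·3·10 + 10·9·4 = 1529 ≡ 8.
  S = (11, 7, 8) ≠ 0, so r is not a codeword (an error is present).
Step 3: locate the error. For a single error e at position i, S_ℓ = v_i·e·α_i^ℓ, so α_err = S_1/S_0.
  S_0^{−1} = 11^{−1} = 6 (mod 13), so α_err = 7·6 = 42 ≡ 3 = α_3. Error position i = 3.
  Consistency check: S_2/S_1 = 8·2 = 16 ≡ 3 = α_err ✓ (single-error assumption holds).
Step 4: error magnitude e = S_0/v_3 = S_0·∏_{j≠3}(α_3 − α_j) = 11·2 = 22 ≡ 9 (mod 13).
Step 5: correct position 3: c_3 = r_3 − e = 7 − 9 ≡ 11 (mod 13). Hence c = [12, 2, 11, 10, 4].
  Check: interpolating c through the α_i gives m(x) = 1 + 12·x (degree < 2) with m(α_i) = c_i for every i, so c is indeed a codeword.


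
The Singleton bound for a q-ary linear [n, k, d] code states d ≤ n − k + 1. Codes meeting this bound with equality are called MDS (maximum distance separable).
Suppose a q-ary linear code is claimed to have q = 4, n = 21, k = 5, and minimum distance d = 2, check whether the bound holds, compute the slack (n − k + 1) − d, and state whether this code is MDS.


Singleton RHS = n − k + 1 = 17, slack = 15, bound satisfied, not MDS.

Singleton bound: d ≤ n − k + 1.
Here n = 21, k = 5, so n − k + 1 = 17.
Given d = 2, check d ≤ 17: YES.
Slack = (n − k + 1) − d = 15.
The code is NOT MDS (slack = 15 > 0).
Description: the claimed parameters are [21, 5, 2]_4; such a code would be non-MDS.


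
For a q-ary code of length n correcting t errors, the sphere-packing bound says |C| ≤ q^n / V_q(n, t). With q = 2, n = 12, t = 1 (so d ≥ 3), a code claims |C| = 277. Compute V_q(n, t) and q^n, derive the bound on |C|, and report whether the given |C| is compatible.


V_q(n, t) = 13, q^n = 4096, Hamming bound = 315, |C| = 277 ≤ bound (satisfied).

Step 1: Compute V_q(n, t) = Σ_{j=0}^1 C(n, j) (q−1)^j.
  j = 0: C(12,0)·(1)^0 = 1·1 = 1.
  j = 1: C(12,1)·(1)^1 = 12·1 = 12.
  V_q(n, t) = 1 + 12 = 13.
Step 2: q^n = 2^12 = 4096.
Step 3: Hamming bound ⌊q^n / V_q(n,t)⌋ = ⌊4096/13⌋ = 315.
Step 4: Compare |C| = 277 to 315: satisfied.
The claimed |C| lies below the Hamming bound.


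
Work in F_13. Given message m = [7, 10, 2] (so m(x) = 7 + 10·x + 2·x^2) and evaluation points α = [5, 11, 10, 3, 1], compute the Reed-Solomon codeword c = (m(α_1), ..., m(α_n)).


c = [3, 8, 8, 3, 6]

Message polynomial: m(x) = 7 + 10·x + 2·x^2 (mod 13).
For each evaluation point α_i, compute m(α_i) mod 13:
  α_1 = 5: Horner steps 2 → 7 → 3, so m(5) = 3.
  α_2 = 11: Horner steps 2 → 6 → 8, so m(11) = 8.
  α_3 = 10: Horner steps 2 → 4 → 8, so m(10) = 8.
  α_4 = 3: Horner steps 2 → 3 → 3, so m(3) = 3.
  α_5 = 1: Horner steps 2 → 12 → 6, so m(1) = 6.
Codeword c = [3, 8, 8, 3, 6] ∈ F_13^5.


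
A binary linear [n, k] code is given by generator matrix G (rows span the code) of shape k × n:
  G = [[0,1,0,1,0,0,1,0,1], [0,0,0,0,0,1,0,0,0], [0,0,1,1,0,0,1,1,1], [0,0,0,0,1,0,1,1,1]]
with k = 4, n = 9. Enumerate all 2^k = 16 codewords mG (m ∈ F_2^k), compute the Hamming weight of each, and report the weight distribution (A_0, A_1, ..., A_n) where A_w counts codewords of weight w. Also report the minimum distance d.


Weight distribution: A_0 = 1, A_1 = 1, A_3 = 2, A_4 = 5, A_5 = 5, A_6 = 2. Minimum distance d = 1.

Enumerate all 2^4 = 16 messages m ∈ F_2^4.
For each, compute codeword c = mG in F_2^9, then tally its weight.
  m = 0000 → c = 000000000, weight = 0.
  m = 1000 → c = 010100101, weight = 4.
  m = 0100 → c = 000001000, weight = 1.
  m = 1100 → c = 010101101, weight = 5.
  m = 0010 → c = 001100111, weight = 5.
  m = 1010 → c = 011000010, weight = 3.
  m = 0110 → c = 001101111, weight = 6.
  m = 1110 → c = 011001010, weight = 4.
  m = 0001 → c = 000010111, weight = 4.
  m = 1001 → c = 010110010, weight = 4.
  m = 0101 → c = 000011111, weight = 5.
  m = 1101 → c = 010111010, weight = 5.
  m = 0011 → c = 001110000, weight = 3.
  m = 1011 → c = 011010101, weight = 5.
  m = 0111 → c = 001111000, weight = 4.
  m = 1111 → c = 011011101, weight = 6.
Tally weights:
  weight 0: 1 codewords.
  weight 1: 1 codewords.
  weight 3: 2 codewords.
  weight 4: 5 codewords.
  weight 5: 5 codewords.
  weight 6: 2 codewords.
Minimum distance d = smallest w > 0 with A_w > 0 = 1.
Sanity: Σ A_w = 16 = 2^4 = 16 ✓.


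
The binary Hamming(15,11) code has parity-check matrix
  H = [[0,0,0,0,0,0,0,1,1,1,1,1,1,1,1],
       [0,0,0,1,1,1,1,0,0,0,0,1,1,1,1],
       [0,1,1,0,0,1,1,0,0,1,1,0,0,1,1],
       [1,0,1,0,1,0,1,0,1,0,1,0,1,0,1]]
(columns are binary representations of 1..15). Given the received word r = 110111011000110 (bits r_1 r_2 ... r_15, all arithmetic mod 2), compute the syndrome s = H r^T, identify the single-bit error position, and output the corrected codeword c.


s = (0, 1, 1, 0)^T, error position = 6, corrected codeword c = 110110011000110

Compute s = H r^T mod 2 one row at a time:
  s_1 = 1 + 1 + 0 + 0 + 0 + 1 + 1 + 0 = 4 ≡ 0 (mod 2).
  s_2 = 1 + 1 + 1 + 0 + 0 + 1 + 1 + 0 = 5 ≡ 1 (mod 2).
  s_3 = 1 + 0 + 1 + 0 + 0 + 0 + 1 + 0 = 3 ≡ 1 (mod 2).
  s_4 = 1 + 0 + 1 + 0 + 1 + 0 + 1 + 0 = 4 ≡ 0 (mod 2).
s = (0, 1, 1, 0)^T — this equals column 6 of H (binary 0110), so error is at position 6.
Correct: flip bit 6 of r = 110111011000110 to get c = 110110011000110.


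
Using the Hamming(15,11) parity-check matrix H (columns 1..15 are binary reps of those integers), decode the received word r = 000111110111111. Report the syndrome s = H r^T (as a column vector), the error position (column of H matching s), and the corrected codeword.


s = (1, 0, 0, 1)^T, error position = 9, corrected codeword c = 000111111111111

Compute s = H r^T mod 2 one row at a time:
  s_1 = 1 + 0 + 1 + 1 + 1 + 1 + 1 + 1 = 7 ≡ 1 (mod 2).
  s_2 = 1 + 1 + 1 + 1 + 1 + 1 + 1 + 1 = 8 ≡ 0 (mod 2).
  s_3 = 0 + 0 + 1 + 1 + 1 + 1 + 1 + 1 = 6 ≡ 0 (mod 2).
  s_4 = 0 + 0 + 1 + 1 + 0 + 1 + 1 + 1 = 5 ≡ 1 (mod 2).
s = (1, 0, 0, 1)^T — this equals column 9 of H (binary 1001), so error is at position 9.
Correct: flip bit 9 of r = 000111110111111 to get c = 000111111111111.


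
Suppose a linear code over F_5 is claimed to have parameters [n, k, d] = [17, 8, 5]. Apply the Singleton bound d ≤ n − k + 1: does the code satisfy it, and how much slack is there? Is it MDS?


Singleton RHS = n − k + 1 = 10, slack = 5, bound satisfied, not MDS.

Singleton bound: d ≤ n − k + 1.
Here n = 17, k = 8, so n − k + 1 = 10.
Given d = 5, check d ≤ 10: YES.
Slack = (n − k + 1) − d = 5.
The code is NOT MDS (slack = 5 > 0).
Description: the claimed parameters are [17, 8, 5]_5; such a code would be non-MDS.


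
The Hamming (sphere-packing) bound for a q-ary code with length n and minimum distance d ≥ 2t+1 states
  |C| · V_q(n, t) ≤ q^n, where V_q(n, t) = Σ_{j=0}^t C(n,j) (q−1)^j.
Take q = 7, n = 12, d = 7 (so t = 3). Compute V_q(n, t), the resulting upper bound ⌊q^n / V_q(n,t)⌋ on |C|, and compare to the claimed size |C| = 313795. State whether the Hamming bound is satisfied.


V_q(n, t) = 49969, q^n = 13841287201, Hamming bound = 276997, |C| = 313795 > bound (violated).

Step 1: Compute V_q(n, t) = Σ_{j=0}^3 C(n, j) (q−1)^j.
  j = 0: C(12,0)·(6)^0 = 1·1 = 1.
  j = 1: C(12,1)·(6)^1 = 12·6 = 72.
  j = 2: C(12,2)·(6)^2 = 66·36 = 2376.
  j = 3: C(12,3)·(6)^3 = 220·216 = 47520.
  V_q(n, t) = 1 + 72 + 2376 + 47520 = 49969.
Step 2: q^n = 7^12 = 13841287201.
Step 3: Hamming bound ⌊q^n / V_q(n,t)⌋ = ⌊13841287201/49969⌋ = 276997.
Step 4: Compare |C| = 313795 to 276997: violated.
The claimed |C| lies above the Hamming bound, so no 7-ary code of length 12 with d ≥ 7 can have 313795 codewords.


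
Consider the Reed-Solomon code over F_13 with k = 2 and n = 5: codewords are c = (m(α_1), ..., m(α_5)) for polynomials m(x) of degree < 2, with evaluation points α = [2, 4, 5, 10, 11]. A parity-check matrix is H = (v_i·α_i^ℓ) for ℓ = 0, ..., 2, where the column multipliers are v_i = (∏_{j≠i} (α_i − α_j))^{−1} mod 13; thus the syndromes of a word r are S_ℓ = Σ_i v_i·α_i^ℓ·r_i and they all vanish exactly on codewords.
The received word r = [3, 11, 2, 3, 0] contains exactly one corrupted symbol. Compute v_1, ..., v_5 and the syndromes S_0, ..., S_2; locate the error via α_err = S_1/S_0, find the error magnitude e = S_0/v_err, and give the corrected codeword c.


S = (1, 10, 9), error at position 4, error magnitude e = 7, c = [3, 11, 2, 9, 0].

Step 1: column multipliers v_i = (∏_{j≠i}(α_i − α_j))^{−1} mod 13.
  i = 1 (α = 2): (2−4)(2−5)(2−10)(2−11) = (−2)·(−3)·(−8)·(−9) = 432 ≡ 3, so v_1 = 3^{−1} = 9 (mod 13).
  i = 2 (α = 4): (4−2)(4−5)(4−10)(4−11) = 2·(−1)·(−6)·(−7) = −84 ≡ 7, so v_2 = 7^{−1} = 2 (mod 13).
  i = 3 (α = 5): (5−2)(5−4)(5−10)(5−11) = 3·1·(−5)·(−6) = 90 ≡ 12, so v_3 = 12^{−1} = 12 (mod 13).
  i = 4 (α = 10): (10−2)(10−4)(10−5)(10−11) = 8·6·5·(−1) = −240 ≡ 7, so v_4 = 7^{−1} = 2 (mod 13).
  i = 5 (α = 11): (11−2)(11−4)(11−5)(11−10) = 9·7·6·1 = 378 ≡ 1, so v_5 = 1^{−1} = 1 (mod 13).
  v = [9, 2, 12, 2, 1].
Step 2: syndromes of r = [3, 11, 2, 3, 0] (all sums mod 13).
  S_0 = Σ v_i r_i = 9·3 + 2·11 + 12·2 + 2·3 + 1·0 = 79 ≡ 1.
  S_1 = Σ v_i α_i r_i = 9·2·3 + 2·4·11 + 12·5·2 + 2·10·3 + 1·11·0 = 322 ≡ 10.
  α_i^2 mod 13 = [4, 3, 12, 9, 4].
  S_2 = Σ v_i α_i^2 r_i = 9·4·3 + 2·3·11 + 12·12·2 + 2·9·3 + 1·4·0 = 516 ≡ 9.
  S = (1, 10, 9) ≠ 0, so r is not a codeword (an error is present).
Step 3: locate the error. For a single error e at position i, S_ℓ = v_i·e·α_i^ℓ, so α_err = S_1/S_0.
  S_0^{−1} = 1^{−1} = 1 (mod 13), so α_err = 10·1 = 10 ≡ 10 = α_4. Error position i = 4.
  Consistency check: S_2/S_1 = 9·4 = 36 ≡ 10 = α_err ✓ (single-error assumption holds).
Step 4: error magnitude e = S_0/v_4 = S_0·∏_{j≠4}(α_4 − α_j) = 1·7 = 7 ≡ 7 (mod 13).
Step 5: correct position 4: c_4 = r_4 − e = 3 − 7 ≡ 9 (mod 13). Hence c = [3, 11, 2, 9, 0].
  Check: interpolating c through the α_i gives m(x) = 8 + 4·x (degree < 2) with m(α_i) = c_i for every i, so c is indeed a codeword.


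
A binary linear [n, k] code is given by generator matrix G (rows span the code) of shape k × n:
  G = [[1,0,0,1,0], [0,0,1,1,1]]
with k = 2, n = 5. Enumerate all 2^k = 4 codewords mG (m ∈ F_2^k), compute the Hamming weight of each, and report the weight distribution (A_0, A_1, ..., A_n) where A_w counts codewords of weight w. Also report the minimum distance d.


Weight distribution: A_0 = 1, A_2 = 1, A_3 = 2. Minimum distance d = 2.

Enumerate all 2^2 = 4 messages m ∈ F_2^2.
For each, compute codeword c = mG in F_2^5, then tally its weight.
  m = 00 → c = 00000, weight = 0.
  m = 10 → c = 10010, weight = 2.
  m = 01 → c = 00111, weight = 3.
  m = 11 → c = 10101, weight = 3.
Tally weights:
  weight 0: 1 codewords.
  weight 2: 1 codewords.
  weight 3: 2 codewords.
Minimum distance d = smallest w > 0 with A_w > 0 = 2.
Sanity: Σ A_w = 4 = 2^2 = 4 ✓.


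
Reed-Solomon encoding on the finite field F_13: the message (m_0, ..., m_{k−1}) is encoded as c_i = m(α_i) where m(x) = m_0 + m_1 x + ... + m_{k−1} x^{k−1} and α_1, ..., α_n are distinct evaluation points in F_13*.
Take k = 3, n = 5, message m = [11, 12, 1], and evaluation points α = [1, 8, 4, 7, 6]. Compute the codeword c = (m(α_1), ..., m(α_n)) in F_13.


c = [11, 2, 10, 1, 2]

Message polynomial: m(x) = 11 + 12·x + 1·x^2 (mod 13).
For each evaluation point α_i, compute m(α_i) mod 13:
  α_1 = 1: Horner steps 1 → 0 → 11, so m(1) = 11.
  α_2 = 8: Horner steps 1 → 7 → 2, so m(8) = 2.
  α_3 = 4: Horner steps 1 → 3 → 10, so m(4) = 10.
  α_4 = 7: Horner steps 1 → 6 → 1, so m(7) = 1.
  α_5 = 6: Horner steps 1 → 5 → 2, so m(6) = 2.
Codeword c = [11, 2, 10, 1, 2] ∈ F_13^5.


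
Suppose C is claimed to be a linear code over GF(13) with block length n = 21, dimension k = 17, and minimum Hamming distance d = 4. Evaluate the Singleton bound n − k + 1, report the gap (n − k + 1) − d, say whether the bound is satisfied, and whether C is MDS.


Singleton RHS = n − k + 1 = 5, slack = 1, bound satisfied, not MDS.

Singleton bound: d ≤ n − k + 1.
Here n = 21, k = 17, so n − k + 1 = 5.
Given d = 4, check d ≤ 5: YES.
Slack = (n − k + 1) − d = 1.
The code is NOT MDS (slack = 1 > 0).
Description: the claimed parameters are [21, 17, 4]_13; such a code would be non-MDS.


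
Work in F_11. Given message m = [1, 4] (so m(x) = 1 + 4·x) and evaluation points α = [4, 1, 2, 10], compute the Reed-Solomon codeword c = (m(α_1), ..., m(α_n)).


c = [6, 5, 9, 8]

Message polynomial: m(x) = 1 + 4·x (mod 11).
For each evaluation point α_i, compute m(α_i) mod 11:
  α_1 = 4: Horner steps 4 → 6, so m(4) = 6.
  α_2 = 1: Horner steps 4 → 5, so m(1) = 5.
  α_3 = 2: Horner steps 4 → 9, so m(2) = 9.
  α_4 = 10: Horner steps 4 → 8, so m(10) = 8.
Codeword c = [6, 5, 9, 8] ∈ F_11^4.


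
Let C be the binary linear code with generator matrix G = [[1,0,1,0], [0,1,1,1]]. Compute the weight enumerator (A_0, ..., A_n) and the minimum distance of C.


Weight distribution: A_0 = 1, A_2 = 1, A_3 = 2. Minimum distance d = 2.

Enumerate all 2^2 = 4 messages m ∈ F_2^2.
For each, compute codeword c = mG in F_2^4, then tally its weight.
  m = 00 → c = 0000, weight = 0.
  m = 10 → c = 1010, weight = 2.
  m = 01 → c = 0111, weight = 3.
  m = 11 → c = 1101, weight = 3.
Tally weights:
  weight 0: 1 codewords.
  weight 2: 1 codewords.
  weight 3: 2 codewords.
Minimum distance d = smallest w > 0 with A_w > 0 = 2.
Sanity: Σ A_w = 4 = 2^2 = 4 ✓.


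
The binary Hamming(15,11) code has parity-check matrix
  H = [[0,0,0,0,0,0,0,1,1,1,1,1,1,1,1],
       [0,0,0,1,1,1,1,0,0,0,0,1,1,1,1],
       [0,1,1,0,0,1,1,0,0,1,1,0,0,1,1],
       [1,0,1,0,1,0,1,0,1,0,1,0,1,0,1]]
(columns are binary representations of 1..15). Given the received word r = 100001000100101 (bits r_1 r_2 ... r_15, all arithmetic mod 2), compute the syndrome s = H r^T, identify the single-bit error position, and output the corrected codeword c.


s = (1, 1, 1, 1)^T, error position = 15, corrected codeword c = 100001000100100

Compute s = H r^T mod 2 one row at a time:
  s_1 = 0 + 0 + 1 + 0 + 0 + 1 + 0 + 1 = 3 ≡ 1 (mod 2).
  s_2 = 0 + 0 + 1 + 0 + 0 + 1 + 0 + 1 = 3 ≡ 1 (mod 2).
  s_3 = 0 + 0 + 1 + 0 + 1 + 0 + 0 + 1 = 3 ≡ 1 (mod 2).
  s_4 = 1 + 0 + 0 + 0 + 0 + 0 + 1 + 1 = 3 ≡ 1 (mod 2).
s = (1, 1, 1, 1)^T — this equals column 15 of H (binary 1111), so error is at position 15.
Correct: flip bit 15 of r = 100001000100101 to get c = 100001000100100.


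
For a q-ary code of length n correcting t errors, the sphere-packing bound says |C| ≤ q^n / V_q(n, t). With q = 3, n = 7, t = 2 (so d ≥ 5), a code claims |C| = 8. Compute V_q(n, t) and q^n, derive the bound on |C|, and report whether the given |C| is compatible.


V_q(n, t) = 99, q^n = 2187, Hamming bound = 22, |C| = 8 ≤ bound (satisfied).

Step 1: Compute V_q(n, t) = Σ_{j=0}^2 C(n, j) (q−1)^j.
  j = 0: C(7,0)·(2)^0 = 1·1 = 1.
  j = 1: C(7,1)·(2)^1 = 7·2 = 14.
  j = 2: C(7,2)·(2)^2 = 21·4 = 84.
  V_q(n, t) = 1 + 14 + 84 = 99.
Step 2: q^n = 3^7 = 2187.
Step 3: Hamming bound ⌊q^n / V_q(n,t)⌋ = ⌊2187/99⌋ = 22.
Step 4: Compare |C| = 8 to 22: satisfied.
The claimed |C| lies below the Hamming bound.


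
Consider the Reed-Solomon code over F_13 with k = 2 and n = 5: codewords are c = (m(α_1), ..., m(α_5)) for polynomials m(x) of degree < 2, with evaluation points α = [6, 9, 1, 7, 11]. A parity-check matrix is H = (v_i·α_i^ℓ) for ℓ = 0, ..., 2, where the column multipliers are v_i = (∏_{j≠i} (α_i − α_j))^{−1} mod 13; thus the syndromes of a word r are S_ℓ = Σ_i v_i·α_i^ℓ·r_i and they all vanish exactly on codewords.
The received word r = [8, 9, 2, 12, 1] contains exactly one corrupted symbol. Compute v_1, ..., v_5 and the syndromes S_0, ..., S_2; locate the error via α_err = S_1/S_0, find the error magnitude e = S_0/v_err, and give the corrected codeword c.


S = (11, 12, 6), error at position 4, error magnitude e = 8, c = [8, 9, 2, 4, 1].

Step 1: column multipliers v_i = (∏_{j≠i}(α_i − α_j))^{−1} mod 13.
  i = 1 (α = 6): (6−9)(6−1)(6−7)(6−11) = (−3)·5·(−1)·(−5) = −75 ≡ 3, so v_1 = 3^{−1} = 9 (mod 13).
  i = 2 (α = 9): (9−6)(9−1)(9−7)(9−11) = 3·8·2·(−2) = −96 ≡ 8, so v_2 = 8^{−1} = 5 (mod 13).
  i = 3 (α = 1): (1−6)(1−9)(1−7)(1−11) = (−5)·(−8)·(−6)·(−10) = 2400 ≡ 8, so v_3 = 8^{−1} = 5 (mod 13).
  i = 4 (α = 7): (7−6)(7−9)(7−1)(7−11) = 1·(−2)·6·(−4) = 48 ≡ 9, so v_4 = 9^{−1} = 3 (mod 13).
  i = 5 (α = 11): (11−6)(11−9)(11−1)(11−7) = 5·2·10·4 = 400 ≡ 10, so v_5 = 10^{−1} = 4 (mod 13).
  v = [9, 5, 5, 3, 4].
Step 2: syndromes of r = [8, 9, 2, 12, 1] (all sums mod 13).
  S_0 = Σ v_i r_i = 9·8 + 5·9 + 5·2 + 3·12 + 4·1 = 167 ≡ 11.
  S_1 = Σ v_i α_i r_i = 9·6·8 + 5·9·9 + 5·1·2 + 3·7·12 + 4·11·1 = 1143 ≡ 12.
  α_i^2 mod 13 = [10, 3, 1, 10, 4].
  S_2 = Σ v_i α_i^2 r_i = 9·10·8 + 5·3·9 + 5·1·2 + 3·10·12 + 4·4·1 = 1241 ≡ 6.
  S = (11, 12, 6) ≠ 0, so r is not a codeword (an error is present).
Step 3: locate the error. For a single error e at position i, S_ℓ = v_i·e·α_i^ℓ, so α_err = S_1/S_0.
  S_0^{−1} = 11^{−1} = 6 (mod 13), so α_err = 12·6 = 72 ≡ 7 = α_4. Error position i = 4.
  Consistency check: S_2/S_1 = 6·12 = 72 ≡ 7 = α_err ✓ (single-error assumption holds).
Step 4: error magnitude e = S_0/v_4 = S_0·∏_{j≠4}(α_4 − α_j) = 11·9 = 99 ≡ 8 (mod 13).
Step 5: correct position 4: c_4 = r_4 − e = 12 − 8 ≡ 4 (mod 13). Hence c = [8, 9, 2, 4, 1].
  Check: interpolating c through the α_i gives m(x) = 6 + 9·x (degree < 2) with m(α_i) = c_i for every i, so c is indeed a codeword.


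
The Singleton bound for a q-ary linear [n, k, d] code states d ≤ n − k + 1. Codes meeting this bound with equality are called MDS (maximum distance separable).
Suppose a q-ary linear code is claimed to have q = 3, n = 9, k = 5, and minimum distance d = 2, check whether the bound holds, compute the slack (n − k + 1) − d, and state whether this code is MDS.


Singleton RHS = n − k + 1 = 5, slack = 3, bound satisfied, not MDS.

Singleton bound: d ≤ n − k + 1.
Here n = 9, k = 5, so n − k + 1 = 5.
Given d = 2, check d ≤ 5: YES.
Slack = (n − k + 1) − d = 3.
The code is NOT MDS (slack = 3 > 0).
Description: the claimed parameters are [9, 5, 2]_3; such a code would be non-MDS.


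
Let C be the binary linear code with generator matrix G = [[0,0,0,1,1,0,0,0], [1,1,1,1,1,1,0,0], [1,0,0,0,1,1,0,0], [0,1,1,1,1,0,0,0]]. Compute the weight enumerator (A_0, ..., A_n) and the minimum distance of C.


Weight distribution: A_0 = 1, A_1 = 2, A_2 = 3, A_3 = 4, A_4 = 3, A_5 = 2, A_6 = 1. Minimum distance d = 1.

Enumerate all 2^4 = 16 messages m ∈ F_2^4.
For each, compute codeword c = mG in F_2^8, then tally its weight.
  m = 0000 → c = 00000000, weight = 0.
  m = 1000 → c = 00011000, weight = 2.
  m = 0100 → c = 11111100, weight = 6.
  m = 1100 → c = 11100100, weight = 4.
  m = 0010 → c = 10001100, weight = 3.
  m = 1010 → c = 10010100, weight = 3.
  m = 0110 → c = 01110000, weight = 3.
  m = 1110 → c = 01101000, weight = 3.
  m = 0001 → c = 01111000, weight = 4.
  m = 1001 → c = 01100000, weight = 2.
  m = 0101 → c = 10000100, weight = 2.
  m = 1101 → c = 10011100, weight = 4.
  m = 0011 → c = 11110100, weight = 5.
  m = 1011 → c = 11101100, weight = 5.
  m = 0111 → c = 00001000, weight = 1.
  m = 1111 → c = 00010000, weight = 1.
Tally weights:
  weight 0: 1 codewords.
  weight 1: 2 codewords.
  weight 2: 3 codewords.
  weight 3: 4 codewords.
  weight 4: 3 codewords.
  weight 5: 2 codewords.
  weight 6: 1 codewords.
Minimum distance d = smallest w > 0 with A_w > 0 = 1.
Sanity: Σ A_w = 16 = 2^4 = 16 ✓.


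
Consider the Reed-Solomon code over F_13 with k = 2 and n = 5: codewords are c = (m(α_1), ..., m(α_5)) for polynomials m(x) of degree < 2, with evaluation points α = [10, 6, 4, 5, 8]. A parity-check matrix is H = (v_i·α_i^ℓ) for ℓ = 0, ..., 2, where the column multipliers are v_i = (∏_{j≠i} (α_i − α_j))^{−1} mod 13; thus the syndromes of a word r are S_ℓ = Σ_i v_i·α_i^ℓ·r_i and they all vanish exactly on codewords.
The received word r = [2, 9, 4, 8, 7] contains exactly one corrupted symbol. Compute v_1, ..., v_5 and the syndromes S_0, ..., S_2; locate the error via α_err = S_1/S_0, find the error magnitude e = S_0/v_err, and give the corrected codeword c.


S = (12, 7, 3), error at position 2, error magnitude e = 10, c = [2, 12, 4, 8, 7].

Step 1: column multipliers v_i = (∏_{j≠i}(α_i − α_j))^{−1} mod 13.
  i = 1 (α = 10): (10−6)(10−4)(10−5)(10−8) = 4·6·5·2 = 240 ≡ 6, so v_1 = 6^{−1} = 11 (mod 13).
  i = 2 (α = 6): (6−10)(6−4)(6−5)(6−8) = (−4)·2·1·(−2) = 16 ≡ 3, so v_2 = 3^{−1} = 9 (mod 13).
  i = 3 (α = 4): (4−10)(4−6)(4−5)(4−8) = (−6)·(−2)·(−1)·(−4) = 48 ≡ 9, so v_3 = 9^{−1} = 3 (mod 13).
  i = 4 (α = 5): (5−10)(5−6)(5−4)(5−8) = (−5)·(−1)·1·(−3) = −15 ≡ 11, so v_4 = 11^{−1} = 6 (mod 13).
  i = 5 (α = 8): (8−10)(8−6)(8−4)(8−5) = (−2)·2·4·3 = −48 ≡ 4, so v_5 = 4^{−1} = 10 (mod 13).
  v = [11, 9, 3, 6, 10].
Step 2: syndromes of r = [2, 9, 4, 8, 7] (all sums mod 13).
  S_0 = Σ v_i r_i = 11·2 + 9·9 + 3·4 + 6·8 + 10·7 = 233 ≡ 12.
  S_1 = Σ v_i α_i r_i = 11·10·2 + 9·6·9 + 3·4·4 + 6·5·8 + 10·8·7 = 1554 ≡ 7.
  α_i^2 mod 13 = [9, 10, 3, 12, 12].
  S_2 = Σ v_i α_i^2 r_i = 11·9·2 + 9·10·9 + 3·3·4 + 6·12·8 + 10·12·7 = 2460 ≡ 3.
  S = (12, 7, 3) ≠ 0, so r is not a codeword (an error is present).
Step 3: locate the error. For a single error e at position i, S_ℓ = v_i·e·α_i^ℓ, so α_err = S_1/S_0.
  S_0^{−1} = 12^{−1} = 12 (mod 13), so α_err = 7·12 = 84 ≡ 6 = α_2. Error position i = 2.
  Consistency check: S_2/S_1 = 3·2 = 6 ≡ 6 = α_err ✓ (single-error assumption holds).
Step 4: error magnitude e = S_0/v_2 = S_0·∏_{j≠2}(α_2 − α_j) = 12·3 = 36 ≡ 10 (mod 13).
Step 5: correct position 2: c_2 = r_2 − e = 9 − 10 ≡ 12 (mod 13). Hence c = [2, 12, 4, 8, 7].
  Check: interpolating c through the α_i gives m(x) = 1 + 4·x (degree < 2) with m(α_i) = c_i for every i, so c is indeed a codeword.
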